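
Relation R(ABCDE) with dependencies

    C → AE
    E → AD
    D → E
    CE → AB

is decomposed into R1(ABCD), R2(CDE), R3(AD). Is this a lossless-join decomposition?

Yes

Chase test. Columns are ABCDE; row i has aⱼ where attribute j ∈ Ri, else bᵢⱼ.
Initial tableau (one row per fragment):
  row 1: a1 a2 a3 a4 b15
  row 2: b21 b22 a3 a4 a5
  row 3: a1 b32 b33 a4 b35
Rows 1 and 2 agree on C; apply C→AE and equate their AE entries.
Rows 1 and 3 agree on D; apply D→E and equate their E entries.
Rows 1 and 2 agree on CE; apply CE→AB and equate their AB entries.
Row 1 is now all distinguished symbols — the join is lossless.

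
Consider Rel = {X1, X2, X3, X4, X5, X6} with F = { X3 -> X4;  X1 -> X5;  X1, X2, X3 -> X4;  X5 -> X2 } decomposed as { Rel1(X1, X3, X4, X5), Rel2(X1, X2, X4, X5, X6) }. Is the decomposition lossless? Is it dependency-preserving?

Lossless test: (X1, X4, X5)⁺ = {X1, X2, X4, X5}, which is a superkey of neither fragment — lossy.
Dependency preservation: X1, X2, X3 → X4 is not contained in any single fragment, but the restricted closure of its left-hand side across the fragments still reaches the right-hand side; the remaining FDs each lie inside some fragment. All dependencies are preserved.

lossy but dependency-preserving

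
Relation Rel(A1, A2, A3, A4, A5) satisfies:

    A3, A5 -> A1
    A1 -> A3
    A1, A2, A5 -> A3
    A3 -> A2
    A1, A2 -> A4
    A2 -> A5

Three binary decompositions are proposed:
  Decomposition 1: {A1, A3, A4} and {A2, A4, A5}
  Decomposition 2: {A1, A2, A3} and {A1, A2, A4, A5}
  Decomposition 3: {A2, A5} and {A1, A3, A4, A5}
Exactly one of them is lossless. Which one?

Decomposition 2

Decomposition 1: common = {A4}, closure = {A4} → lossy.
Decomposition 2: common = {A1, A2}, closure = {A1, A2, A3, A4, A5} → lossless.
Decomposition 3: common = {A5}, closure = {A5} → lossy.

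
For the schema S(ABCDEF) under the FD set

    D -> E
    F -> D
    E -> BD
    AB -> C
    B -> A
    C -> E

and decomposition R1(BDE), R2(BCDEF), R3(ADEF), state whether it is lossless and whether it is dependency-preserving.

Lossless test (chase): Rows 1 and 3 agree on E; apply E→BD and equate their BD entries. Rows 1 and 2 agree on B; apply B→A and equate their A entries. Rows 1 and 3 agree on B; apply B→A and equate their A entries. Rows 1 and 2 agree on AB; apply AB→C and equate their C entries. Rows 1 and 3 agree on AB; apply AB→C and equate their C entries. Row 2 is now all distinguished symbols — the join is lossless.
Dependency preservation: AB → C; B → A are not contained in any single fragment, but the restricted closure of each left-hand side across the fragments still reaches the right-hand side; the remaining FDs each lie inside some fragment. All dependencies are preserved.

lossless and dependency-preserving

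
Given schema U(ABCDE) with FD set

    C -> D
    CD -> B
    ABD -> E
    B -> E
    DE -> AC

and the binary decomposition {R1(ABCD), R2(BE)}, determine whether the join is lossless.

Common attributes: R1 ∩ R2 = {B}.
Closure of {B}: B → E applies, adding E. So (B)⁺ = {BE}.
This closure contains every attribute of R2, so R1 ∩ R2 → R2. The join is lossless.

Yes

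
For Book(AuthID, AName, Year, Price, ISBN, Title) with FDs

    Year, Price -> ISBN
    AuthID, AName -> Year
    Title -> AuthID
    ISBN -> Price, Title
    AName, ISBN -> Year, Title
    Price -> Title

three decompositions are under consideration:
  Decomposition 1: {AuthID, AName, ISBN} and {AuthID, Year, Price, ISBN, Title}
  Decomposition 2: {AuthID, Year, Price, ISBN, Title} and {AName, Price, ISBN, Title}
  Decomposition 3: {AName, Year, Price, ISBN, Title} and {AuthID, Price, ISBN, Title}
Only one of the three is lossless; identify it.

Decomposition 3

Decomposition 1: common = {AuthID, ISBN}, closure = {AuthID, Price, ISBN, Title} → lossy.
Decomposition 2: common = {Price, ISBN, Title}, closure = {AuthID, Price, ISBN, Title} → lossy.
Decomposition 3: common = {Price, ISBN, Title}, closure = {AuthID, Price, ISBN, Title} → lossless.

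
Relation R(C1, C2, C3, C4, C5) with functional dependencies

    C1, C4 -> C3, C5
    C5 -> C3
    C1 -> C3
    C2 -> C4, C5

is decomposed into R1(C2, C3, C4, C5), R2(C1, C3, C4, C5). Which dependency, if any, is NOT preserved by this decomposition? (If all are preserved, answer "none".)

C1, C4 → C3, C5 lies within R2.
C5 → C3 lies within R1.
C1 → C3 lies within R2.
C2 → C4, C5 lies within R1.
Every dependency is enforceable on the fragments, so the decomposition is dependency-preserving.

none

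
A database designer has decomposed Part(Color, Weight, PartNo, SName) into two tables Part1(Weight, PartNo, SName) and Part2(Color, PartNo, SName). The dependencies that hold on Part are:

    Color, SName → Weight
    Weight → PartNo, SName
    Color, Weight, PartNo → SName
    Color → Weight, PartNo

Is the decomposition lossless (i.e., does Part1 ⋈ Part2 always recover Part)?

Common attributes: Part1 ∩ Part2 = {PartNo, SName}.
No dependency enlarges {PartNo, SName}, so (PartNo, SName)⁺ = {PartNo, SName}.
The closure contains neither all of Part1 = {Weight, PartNo, SName} nor all of Part2 = {Color, PartNo, SName}, so the common attributes are not a superkey of either fragment. The join is lossy.

No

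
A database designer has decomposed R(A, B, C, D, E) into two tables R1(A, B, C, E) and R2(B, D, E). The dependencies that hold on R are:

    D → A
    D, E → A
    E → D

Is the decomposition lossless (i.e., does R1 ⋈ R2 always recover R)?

Common attributes: R1 ∩ R2 = {B, E}.
Closure of {B, E}: E → D applies, adding D; D → A applies, adding A. So (B, E)⁺ = {A, B, D, E}.
This closure contains every attribute of R2, so R1 ∩ R2 → R2. The join is lossless.

Yes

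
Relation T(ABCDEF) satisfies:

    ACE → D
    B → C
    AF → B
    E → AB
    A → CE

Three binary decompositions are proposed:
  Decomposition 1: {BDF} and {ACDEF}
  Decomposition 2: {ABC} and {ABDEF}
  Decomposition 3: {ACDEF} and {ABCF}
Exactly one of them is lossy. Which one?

Decomposition 1

Decomposition 1: common = {DF}, closure = {DF} → lossy.
Decomposition 2: common = {AB}, closure = {ABCDE} → lossless.
Decomposition 3: common = {ACF}, closure = {ABCDEF} → lossless.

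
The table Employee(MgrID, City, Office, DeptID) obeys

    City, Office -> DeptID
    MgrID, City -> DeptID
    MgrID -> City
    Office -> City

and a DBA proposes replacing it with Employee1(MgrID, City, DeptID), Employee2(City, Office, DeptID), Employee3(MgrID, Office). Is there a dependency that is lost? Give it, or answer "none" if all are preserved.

City, Office → DeptID lies within Employee2.
MgrID, City → DeptID lies within Employee1.
MgrID → City lies within Employee1.
Office → City lies within Employee2.
Every dependency is enforceable on the fragments, so the decomposition is dependency-preserving.

none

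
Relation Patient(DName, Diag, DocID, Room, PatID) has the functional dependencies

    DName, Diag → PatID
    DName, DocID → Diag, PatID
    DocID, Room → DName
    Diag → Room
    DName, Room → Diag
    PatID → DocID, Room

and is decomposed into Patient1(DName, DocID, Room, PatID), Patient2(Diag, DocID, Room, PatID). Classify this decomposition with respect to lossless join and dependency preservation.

lossless and dependency-preserving

Lossless test: (DocID, Room, PatID)⁺ = {DName, Diag, DocID, Room, PatID}, which contains all of one fragment — lossless.
Dependency preservation: DName, Diag → PatID; DName, DocID → Diag, PatID; DName, Room → Diag are not contained in any single fragment, but the restricted closure of each left-hand side across the fragments still reaches the right-hand side; the remaining FDs each lie inside some fragment. All dependencies are preserved.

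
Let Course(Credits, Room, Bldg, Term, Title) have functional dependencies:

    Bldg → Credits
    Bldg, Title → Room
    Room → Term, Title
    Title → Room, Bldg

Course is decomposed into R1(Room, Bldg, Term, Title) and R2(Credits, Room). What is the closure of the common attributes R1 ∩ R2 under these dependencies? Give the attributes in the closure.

Credits, Room, Bldg, Term, Title

R1 ∩ R2 = {Room}.
Room → Term, Title applies, adding Term, Title
Title → Room, Bldg applies, adding Bldg
Bldg → Credits applies, adding Credits
Closure: {Credits, Room, Bldg, Term, Title}.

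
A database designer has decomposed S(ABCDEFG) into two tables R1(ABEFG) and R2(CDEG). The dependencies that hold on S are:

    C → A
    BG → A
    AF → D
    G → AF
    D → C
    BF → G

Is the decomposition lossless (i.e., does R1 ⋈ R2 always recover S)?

Common attributes: R1 ∩ R2 = {EG}.
Closure of {EG}: G → AF applies, adding AF; AF → D applies, adding D; D → C applies, adding C. So (EG)⁺ = {ACDEFG}.
This closure contains every attribute of R2, so R1 ∩ R2 → R2. The join is lossless.

Yes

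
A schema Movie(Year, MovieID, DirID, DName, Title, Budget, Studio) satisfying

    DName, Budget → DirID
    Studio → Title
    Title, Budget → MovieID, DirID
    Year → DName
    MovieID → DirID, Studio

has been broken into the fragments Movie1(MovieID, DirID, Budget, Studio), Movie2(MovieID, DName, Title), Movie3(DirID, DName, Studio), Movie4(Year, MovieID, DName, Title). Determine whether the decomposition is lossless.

Chase test. Columns are Year, MovieID, DirID, DName, Title, Budget, Studio; row i has aⱼ where attribute j ∈ Moviei, else bᵢⱼ.
Initial tableau (one row per fragment):
  row 1: b11 a2 a3 b14 b15 a6 a7
  row 2: b21 a2 b23 a4 a5 b26 b27
  row 3: b31 b32 a3 a4 b35 b36 a7
  row 4: a1 a2 b43 a4 a5 b46 b47
Rows 1 and 3 agree on Studio; apply Studio→Title and equate their Title entries.
Rows 1 and 2 agree on MovieID; apply MovieID→DirID, Studio and equate their DirID, Studio entries.
Rows 1 and 4 agree on MovieID; apply MovieID→DirID, Studio and equate their DirID, Studio entries.
Rows 1 and 2 agree on Studio; apply Studio→Title and equate their Title entries.
No row becomes fully distinguished — the join is lossy.

No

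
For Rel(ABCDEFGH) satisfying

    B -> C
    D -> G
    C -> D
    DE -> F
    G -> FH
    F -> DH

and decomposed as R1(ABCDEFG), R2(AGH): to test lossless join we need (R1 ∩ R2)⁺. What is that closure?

R1 ∩ R2 = {AG}.
G → FH applies, adding FH
F → DH applies, adding D
Closure: {ADFGH}.

ADFGH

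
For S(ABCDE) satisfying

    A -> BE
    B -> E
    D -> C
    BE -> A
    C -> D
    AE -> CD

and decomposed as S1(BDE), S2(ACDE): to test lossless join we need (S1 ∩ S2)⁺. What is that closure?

S1 ∩ S2 = {DE}.
D → C applies, adding C
Closure: {CDE}.

CDE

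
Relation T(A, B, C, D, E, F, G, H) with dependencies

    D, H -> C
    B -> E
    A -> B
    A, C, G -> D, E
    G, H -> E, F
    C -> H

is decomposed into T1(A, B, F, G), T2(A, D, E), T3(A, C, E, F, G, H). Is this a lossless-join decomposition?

No

Chase test. Columns are A, B, C, D, E, F, G, H; row i has aⱼ where attribute j ∈ Ti, else bᵢⱼ.
Initial tableau (one row per fragment):
  row 1: a1 a2 b13 b14 b15 a6 a7 b18
  row 2: a1 b22 b23 a4 a5 b26 b27 b28
  row 3: a1 b32 a3 b34 a5 a6 a7 a8
Rows 1 and 2 agree on A; apply A→B and equate their B entries.
Rows 1 and 3 agree on A; apply A→B and equate their B entries.
Rows 1 and 2 agree on B; apply B→E and equate their E entries.
No row becomes fully distinguished — the join is lossy.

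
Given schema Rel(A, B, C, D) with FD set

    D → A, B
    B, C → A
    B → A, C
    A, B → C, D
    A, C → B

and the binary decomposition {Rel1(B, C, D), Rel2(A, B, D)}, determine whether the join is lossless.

Common attributes: Rel1 ∩ Rel2 = {B, D}.
Closure of {B, D}: D → A, B applies, adding A; B → A, C applies, adding C. So (B, D)⁺ = {A, B, C, D}.
This closure contains every attribute of Rel1, so Rel1 ∩ Rel2 → Rel1. The join is lossless.

Yes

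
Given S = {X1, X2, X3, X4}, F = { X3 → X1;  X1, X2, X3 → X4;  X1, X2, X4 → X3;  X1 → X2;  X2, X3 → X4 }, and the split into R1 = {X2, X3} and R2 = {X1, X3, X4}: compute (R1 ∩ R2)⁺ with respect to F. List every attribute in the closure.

X1, X2, X3, X4

R1 ∩ R2 = {X3}.
X3 → X1 applies, adding X1
X1 → X2 applies, adding X2
X2, X3 → X4 applies, adding X4
Closure: {X1, X2, X3, X4}.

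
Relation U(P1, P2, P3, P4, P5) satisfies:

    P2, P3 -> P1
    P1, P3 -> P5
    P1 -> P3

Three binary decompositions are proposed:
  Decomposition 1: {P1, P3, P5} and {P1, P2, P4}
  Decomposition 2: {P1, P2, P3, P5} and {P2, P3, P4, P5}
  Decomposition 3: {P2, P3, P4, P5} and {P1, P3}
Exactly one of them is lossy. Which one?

Decomposition 1: common = {P1}, closure = {P1, P3, P5} → lossless.
Decomposition 2: common = {P2, P3, P5}, closure = {P1, P2, P3, P5} → lossless.
Decomposition 3: common = {P3}, closure = {P3} → lossy.

Decomposition 3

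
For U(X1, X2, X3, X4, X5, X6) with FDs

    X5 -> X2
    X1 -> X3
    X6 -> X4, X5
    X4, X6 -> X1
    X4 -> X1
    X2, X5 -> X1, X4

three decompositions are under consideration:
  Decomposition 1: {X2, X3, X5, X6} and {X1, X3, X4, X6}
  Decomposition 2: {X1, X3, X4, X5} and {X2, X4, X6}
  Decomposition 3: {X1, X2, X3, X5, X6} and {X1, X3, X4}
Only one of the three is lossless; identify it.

Decomposition 1: common = {X3, X6}, closure = {X1, X2, X3, X4, X5, X6} → lossless.
Decomposition 2: common = {X4}, closure = {X1, X3, X4} → lossy.
Decomposition 3: common = {X1, X3}, closure = {X1, X3} → lossy.

Decomposition 1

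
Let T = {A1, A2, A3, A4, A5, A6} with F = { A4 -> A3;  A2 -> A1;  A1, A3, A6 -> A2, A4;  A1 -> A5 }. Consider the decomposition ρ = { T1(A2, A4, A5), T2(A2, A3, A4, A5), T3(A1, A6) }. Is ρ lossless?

Chase test. Columns are A1, A2, A3, A4, A5, A6; row i has aⱼ where attribute j ∈ Ti, else bᵢⱼ.
Initial tableau (one row per fragment):
  row 1: b11 a2 b13 a4 a5 b16
  row 2: b21 a2 a3 a4 a5 b26
  row 3: a1 b32 b33 b34 b35 a6
Rows 1 and 2 agree on A4; apply A4→A3 and equate their A3 entries.
Rows 1 and 2 agree on A2; apply A2→A1 and equate their A1 entries.
No row becomes fully distinguished — the join is lossy.

No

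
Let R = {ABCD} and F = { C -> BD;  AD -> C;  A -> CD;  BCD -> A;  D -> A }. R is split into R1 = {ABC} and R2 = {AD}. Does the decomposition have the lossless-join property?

Yes

Common attributes: R1 ∩ R2 = {A}.
Closure of {A}: A → CD applies, adding CD; C → BD applies, adding B. So (A)⁺ = {ABCD}.
This closure contains every attribute of R1, so R1 ∩ R2 → R1. The join is lossless.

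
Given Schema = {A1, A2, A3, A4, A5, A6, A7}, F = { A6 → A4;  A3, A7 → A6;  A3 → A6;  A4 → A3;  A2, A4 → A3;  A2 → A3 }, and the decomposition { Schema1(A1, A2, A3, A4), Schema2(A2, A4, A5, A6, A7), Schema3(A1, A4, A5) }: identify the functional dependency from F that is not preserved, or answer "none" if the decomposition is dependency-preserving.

none

A6 → A4 lies within Schema2.
A3, A7 → A6: restricted closure across fragments reaches A6.
A3 → A6: restricted closure across fragments reaches A6.
A4 → A3 lies within Schema1.
A2, A4 → A3 lies within Schema1.
A2 → A3 lies within Schema1.
Every dependency is enforceable on the fragments, so the decomposition is dependency-preserving.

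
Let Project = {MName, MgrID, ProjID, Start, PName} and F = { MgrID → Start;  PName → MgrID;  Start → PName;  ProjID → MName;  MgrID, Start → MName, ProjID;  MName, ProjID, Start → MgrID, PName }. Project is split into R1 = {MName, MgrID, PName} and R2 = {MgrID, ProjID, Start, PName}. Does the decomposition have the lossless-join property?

Yes

Common attributes: R1 ∩ R2 = {MgrID, PName}.
Closure of {MgrID, PName}: MgrID → Start applies, adding Start; MgrID, Start → MName, ProjID applies, adding MName, ProjID. So (MgrID, PName)⁺ = {MName, MgrID, ProjID, Start, PName}.
This closure contains every attribute of R1, so R1 ∩ R2 → R1. The join is lossless.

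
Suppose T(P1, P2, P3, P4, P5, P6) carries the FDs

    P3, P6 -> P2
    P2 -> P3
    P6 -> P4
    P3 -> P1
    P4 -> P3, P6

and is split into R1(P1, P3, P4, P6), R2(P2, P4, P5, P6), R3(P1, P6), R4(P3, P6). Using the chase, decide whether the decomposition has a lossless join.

Yes

Chase test. Columns are P1, P2, P3, P4, P5, P6; row i has aⱼ where attribute j ∈ Ri, else bᵢⱼ.
Initial tableau (one row per fragment):
  row 1: a1 b12 a3 a4 b15 a6
  row 2: b21 a2 b23 a4 a5 a6
  row 3: a1 b32 b33 b34 b35 a6
  row 4: b41 b42 a3 b44 b45 a6
Rows 1 and 4 agree on P3, P6; apply P3, P6→P2 and equate their P2 entries.
Rows 1 and 3 agree on P6; apply P6→P4 and equate their P4 entries.
Rows 1 and 4 agree on P6; apply P6→P4 and equate their P4 entries.
Rows 1 and 4 agree on P3; apply P3→P1 and equate their P1 entries.
Rows 1 and 2 agree on P4; apply P4→P3, P6 and equate their P3, P6 entries.
Rows 1 and 3 agree on P4; apply P4→P3, P6 and equate their P3, P6 entries.
Rows 1 and 2 agree on P3, P6; apply P3, P6→P2 and equate their P2 entries.
Rows 1 and 3 agree on P3, P6; apply P3, P6→P2 and equate their P2 entries.
Rows 1 and 2 agree on P3; apply P3→P1 and equate their P1 entries.
Row 2 is now all distinguished symbols — the join is lossless.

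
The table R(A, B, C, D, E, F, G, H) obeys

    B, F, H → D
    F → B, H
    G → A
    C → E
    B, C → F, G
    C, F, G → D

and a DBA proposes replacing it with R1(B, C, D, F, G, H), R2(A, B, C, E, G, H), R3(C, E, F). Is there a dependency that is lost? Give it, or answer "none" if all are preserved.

B, F, H → D lies within R1.
F → B, H lies within R1.
G → A lies within R2.
C → E lies within R2.
B, C → F, G lies within R1.
C, F, G → D lies within R1.
Every dependency is enforceable on the fragments, so the decomposition is dependency-preserving.

none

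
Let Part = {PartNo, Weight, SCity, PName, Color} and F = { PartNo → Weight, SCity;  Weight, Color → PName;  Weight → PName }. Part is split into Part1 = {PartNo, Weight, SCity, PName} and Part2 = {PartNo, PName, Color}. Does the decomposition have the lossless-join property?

Yes

Common attributes: Part1 ∩ Part2 = {PartNo, PName}.
Closure of {PartNo, PName}: PartNo → Weight, SCity applies, adding Weight, SCity. So (PartNo, PName)⁺ = {PartNo, Weight, SCity, PName}.
This closure contains every attribute of Part1, so Part1 ∩ Part2 → Part1. The join is lossless.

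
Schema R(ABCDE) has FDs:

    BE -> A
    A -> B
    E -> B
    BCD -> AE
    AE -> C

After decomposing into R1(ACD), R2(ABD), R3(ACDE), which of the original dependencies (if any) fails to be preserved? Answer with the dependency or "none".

BCD -> AE

Check BCD → AE: no single fragment contains all of {ABCDE}, and the restricted closure of {BCD} across the fragments never reaches {AE}.
BE → A is preserved.
A → B is preserved.
E → B is preserved.
AE → C is preserved.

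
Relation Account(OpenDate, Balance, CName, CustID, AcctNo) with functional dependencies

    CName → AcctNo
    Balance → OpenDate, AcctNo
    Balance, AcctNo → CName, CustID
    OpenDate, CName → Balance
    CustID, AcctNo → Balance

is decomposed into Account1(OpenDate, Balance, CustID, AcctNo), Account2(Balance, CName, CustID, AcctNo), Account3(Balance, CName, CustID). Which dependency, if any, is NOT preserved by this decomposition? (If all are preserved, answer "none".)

Check OpenDate, CName → Balance: no single fragment contains all of {OpenDate, Balance, CName}, and the restricted closure of {OpenDate, CName} across the fragments never reaches {Balance}.
CName → AcctNo is preserved.
Balance → OpenDate, AcctNo is preserved.
Balance, AcctNo → CName, CustID is preserved.
CustID, AcctNo → Balance is preserved.

OpenDate, CName → Balance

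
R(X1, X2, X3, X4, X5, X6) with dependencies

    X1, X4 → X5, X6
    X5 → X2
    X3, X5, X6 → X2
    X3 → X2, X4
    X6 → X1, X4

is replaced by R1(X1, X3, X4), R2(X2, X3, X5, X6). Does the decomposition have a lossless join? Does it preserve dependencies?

lossy and not dependency-preserving

Lossless test: (X3)⁺ = {X2, X3, X4}, which is a superkey of neither fragment — lossy.
Dependency preservation: the restricted closure of {X1, X4} across the fragments never reaches {X5, X6}, so X1, X4 → X5, X6 cannot be enforced without a join — not preserved.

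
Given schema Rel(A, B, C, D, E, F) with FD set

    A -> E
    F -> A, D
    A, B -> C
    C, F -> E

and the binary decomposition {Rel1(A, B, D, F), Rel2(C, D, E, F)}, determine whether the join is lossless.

No

Common attributes: Rel1 ∩ Rel2 = {D, F}.
Closure of {D, F}: F → A, D applies, adding A; A → E applies, adding E. So (D, F)⁺ = {A, D, E, F}.
The closure contains neither all of Rel1 = {A, B, D, F} nor all of Rel2 = {C, D, E, F}, so the common attributes are not a superkey of either fragment. The join is lossy.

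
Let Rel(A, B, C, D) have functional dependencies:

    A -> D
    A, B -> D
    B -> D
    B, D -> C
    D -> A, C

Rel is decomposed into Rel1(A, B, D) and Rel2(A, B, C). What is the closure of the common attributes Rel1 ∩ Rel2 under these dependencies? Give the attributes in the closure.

A, B, C, D

Rel1 ∩ Rel2 = {A, B}.
A → D applies, adding D
B, D → C applies, adding C
Closure: {A, B, C, D}.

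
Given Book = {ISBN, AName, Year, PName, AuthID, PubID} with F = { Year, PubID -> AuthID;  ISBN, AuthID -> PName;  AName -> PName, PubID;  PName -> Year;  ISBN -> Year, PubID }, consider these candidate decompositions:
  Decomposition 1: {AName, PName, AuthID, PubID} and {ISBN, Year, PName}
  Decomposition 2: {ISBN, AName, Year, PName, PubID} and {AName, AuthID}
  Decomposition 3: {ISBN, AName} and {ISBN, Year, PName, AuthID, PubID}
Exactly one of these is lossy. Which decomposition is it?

Decomposition 1

Decomposition 1: common = {PName}, closure = {Year, PName} → lossy.
Decomposition 2: common = {AName}, closure = {AName, Year, PName, AuthID, PubID} → lossless.
Decomposition 3: common = {ISBN}, closure = {ISBN, Year, PName, AuthID, PubID} → lossless.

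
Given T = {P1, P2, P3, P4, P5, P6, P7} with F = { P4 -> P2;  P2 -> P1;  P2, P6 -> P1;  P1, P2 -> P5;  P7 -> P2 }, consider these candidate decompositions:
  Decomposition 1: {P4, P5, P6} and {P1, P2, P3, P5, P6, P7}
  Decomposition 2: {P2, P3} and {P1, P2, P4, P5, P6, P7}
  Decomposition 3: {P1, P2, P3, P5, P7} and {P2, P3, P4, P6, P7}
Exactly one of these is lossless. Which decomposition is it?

Decomposition 1: common = {P5, P6}, closure = {P5, P6} → lossy.
Decomposition 2: common = {P2}, closure = {P1, P2, P5} → lossy.
Decomposition 3: common = {P2, P3, P7}, closure = {P1, P2, P3, P5, P7} → lossless.

Decomposition 3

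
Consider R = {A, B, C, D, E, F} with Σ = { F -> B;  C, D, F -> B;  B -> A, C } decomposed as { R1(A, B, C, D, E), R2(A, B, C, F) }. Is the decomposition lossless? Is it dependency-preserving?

lossy but dependency-preserving

Lossless test: (A, B, C)⁺ = {A, B, C}, which is a superkey of neither fragment — lossy.
Dependency preservation: C, D, F → B is not contained in any single fragment, but the restricted closure of its left-hand side across the fragments still reaches the right-hand side; the remaining FDs each lie inside some fragment. All dependencies are preserved.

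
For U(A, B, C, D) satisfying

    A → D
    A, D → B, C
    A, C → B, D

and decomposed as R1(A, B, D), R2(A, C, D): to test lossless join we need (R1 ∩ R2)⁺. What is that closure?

A, B, C, D

R1 ∩ R2 = {A, D}.
A, D → B, C applies, adding B, C
Closure: {A, B, C, D}.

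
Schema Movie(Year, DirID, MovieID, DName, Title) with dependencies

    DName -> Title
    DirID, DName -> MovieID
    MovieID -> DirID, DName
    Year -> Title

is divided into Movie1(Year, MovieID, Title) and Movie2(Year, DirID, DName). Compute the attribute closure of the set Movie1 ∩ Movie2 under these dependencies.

Movie1 ∩ Movie2 = {Year}.
Year → Title applies, adding Title
Closure: {Year, Title}.

Year, Title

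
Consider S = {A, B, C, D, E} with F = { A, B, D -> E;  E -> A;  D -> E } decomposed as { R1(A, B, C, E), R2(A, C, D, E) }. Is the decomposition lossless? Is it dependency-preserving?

lossy but dependency-preserving

Lossless test: (A, C, E)⁺ = {A, C, E}, which is a superkey of neither fragment — lossy.
Dependency preservation: A, B, D → E is not contained in any single fragment, but the restricted closure of its left-hand side across the fragments still reaches the right-hand side; the remaining FDs each lie inside some fragment. All dependencies are preserved.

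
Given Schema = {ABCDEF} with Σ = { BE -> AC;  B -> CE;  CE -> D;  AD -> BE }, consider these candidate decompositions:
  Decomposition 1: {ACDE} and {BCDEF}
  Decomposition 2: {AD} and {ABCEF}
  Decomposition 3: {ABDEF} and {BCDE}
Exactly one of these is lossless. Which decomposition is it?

Decomposition 3

Decomposition 1: common = {CDE}, closure = {CDE} → lossy.
Decomposition 2: common = {A}, closure = {A} → lossy.
Decomposition 3: common = {BDE}, closure = {ABCDE} → lossless.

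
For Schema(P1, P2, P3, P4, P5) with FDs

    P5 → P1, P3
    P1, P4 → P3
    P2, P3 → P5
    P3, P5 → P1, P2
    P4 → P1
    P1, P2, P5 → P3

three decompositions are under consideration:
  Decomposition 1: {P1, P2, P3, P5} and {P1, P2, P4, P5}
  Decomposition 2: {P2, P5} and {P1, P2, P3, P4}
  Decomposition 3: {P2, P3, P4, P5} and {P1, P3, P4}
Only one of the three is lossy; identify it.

Decomposition 1: common = {P1, P2, P5}, closure = {P1, P2, P3, P5} → lossless.
Decomposition 2: common = {P2}, closure = {P2} → lossy.
Decomposition 3: common = {P3, P4}, closure = {P1, P3, P4} → lossless.

Decomposition 2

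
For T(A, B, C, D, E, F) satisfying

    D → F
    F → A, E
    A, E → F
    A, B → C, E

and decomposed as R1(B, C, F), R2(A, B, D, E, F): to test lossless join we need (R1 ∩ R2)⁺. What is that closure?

A, B, C, E, F

R1 ∩ R2 = {B, F}.
F → A, E applies, adding A, E
A, B → C, E applies, adding C
Closure: {A, B, C, E, F}.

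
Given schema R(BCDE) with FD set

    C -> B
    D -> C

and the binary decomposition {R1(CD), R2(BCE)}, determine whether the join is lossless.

No

Common attributes: R1 ∩ R2 = {C}.
Closure of {C}: C → B applies, adding B. So (C)⁺ = {BC}.
The closure contains neither all of R1 = {CD} nor all of R2 = {BCE}, so the common attributes are not a superkey of either fragment. The join is lossy.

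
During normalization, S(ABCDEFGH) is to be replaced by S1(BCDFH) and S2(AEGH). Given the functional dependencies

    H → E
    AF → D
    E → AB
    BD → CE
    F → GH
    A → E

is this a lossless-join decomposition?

Common attributes: S1 ∩ S2 = {H}.
Closure of {H}: H → E applies, adding E; E → AB applies, adding AB. So (H)⁺ = {ABEH}.
The closure contains neither all of S1 = {BCDFH} nor all of S2 = {AEGH}, so the common attributes are not a superkey of either fragment. The join is lossy.

No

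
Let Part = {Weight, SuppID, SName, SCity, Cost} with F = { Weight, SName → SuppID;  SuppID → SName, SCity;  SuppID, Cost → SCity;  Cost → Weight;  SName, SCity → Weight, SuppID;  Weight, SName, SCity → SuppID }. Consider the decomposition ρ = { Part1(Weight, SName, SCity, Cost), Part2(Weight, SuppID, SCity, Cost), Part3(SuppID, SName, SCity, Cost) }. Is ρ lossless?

Yes

Chase test. Columns are Weight, SuppID, SName, SCity, Cost; row i has aⱼ where attribute j ∈ Parti, else bᵢⱼ.
Initial tableau (one row per fragment):
  row 1: a1 b12 a3 a4 a5
  row 2: a1 a2 b23 a4 a5
  row 3: b31 a2 a3 a4 a5
Rows 2 and 3 agree on SuppID; apply SuppID→SName, SCity and equate their SName, SCity entries.
Rows 1 and 3 agree on Cost; apply Cost→Weight and equate their Weight entries.
Rows 1 and 2 agree on SName, SCity; apply SName, SCity→Weight, SuppID and equate their Weight, SuppID entries.
Row 1 is now all distinguished symbols — the join is lossless.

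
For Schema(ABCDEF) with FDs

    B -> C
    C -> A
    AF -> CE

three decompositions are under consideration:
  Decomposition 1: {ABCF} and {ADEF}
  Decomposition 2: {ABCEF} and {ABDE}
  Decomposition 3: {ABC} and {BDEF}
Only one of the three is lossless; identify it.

Decomposition 3

Decomposition 1: common = {AF}, closure = {ACEF} → lossy.
Decomposition 2: common = {ABE}, closure = {ABCE} → lossy.
Decomposition 3: common = {B}, closure = {ABC} → lossless.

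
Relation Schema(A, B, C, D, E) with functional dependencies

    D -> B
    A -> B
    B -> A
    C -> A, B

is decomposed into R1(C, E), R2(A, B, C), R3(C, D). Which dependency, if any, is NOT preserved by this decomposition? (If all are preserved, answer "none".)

D -> B

Check D → B: no single fragment contains all of {B, D}, and the restricted closure of {D} across the fragments never reaches {B}.
A → B is preserved.
B → A is preserved.
C → A, B is preserved.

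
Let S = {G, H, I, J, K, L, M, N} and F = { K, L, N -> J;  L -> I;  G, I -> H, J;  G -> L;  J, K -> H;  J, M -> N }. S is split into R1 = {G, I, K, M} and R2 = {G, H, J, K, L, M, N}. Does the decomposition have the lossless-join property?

Common attributes: R1 ∩ R2 = {G, K, M}.
Closure of {G, K, M}: G → L applies, adding L; L → I applies, adding I; G, I → H, J applies, adding H, J; J, M → N applies, adding N. So (G, K, M)⁺ = {G, H, I, J, K, L, M, N}.
This closure contains every attribute of R1, so R1 ∩ R2 → R1. The join is lossless.

Yes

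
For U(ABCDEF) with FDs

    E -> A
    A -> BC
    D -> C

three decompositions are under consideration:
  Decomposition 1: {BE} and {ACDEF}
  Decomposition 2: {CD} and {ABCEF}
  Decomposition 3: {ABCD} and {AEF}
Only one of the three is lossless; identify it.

Decomposition 1: common = {E}, closure = {ABCE} → lossless.
Decomposition 2: common = {C}, closure = {C} → lossy.
Decomposition 3: common = {A}, closure = {ABC} → lossy.

Decomposition 1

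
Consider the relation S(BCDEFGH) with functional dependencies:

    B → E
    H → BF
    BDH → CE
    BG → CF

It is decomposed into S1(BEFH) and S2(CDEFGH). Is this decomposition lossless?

Yes

Common attributes: S1 ∩ S2 = {EFH}.
Closure of {EFH}: H → BF applies, adding B. So (EFH)⁺ = {BEFH}.
This closure contains every attribute of S1, so S1 ∩ S2 → S1. The join is lossless.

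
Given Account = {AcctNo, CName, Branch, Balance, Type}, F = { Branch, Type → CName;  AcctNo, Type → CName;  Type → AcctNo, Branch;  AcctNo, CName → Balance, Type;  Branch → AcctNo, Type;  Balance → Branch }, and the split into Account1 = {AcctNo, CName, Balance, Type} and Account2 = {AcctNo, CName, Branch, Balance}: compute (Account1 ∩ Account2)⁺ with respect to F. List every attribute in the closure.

AcctNo, CName, Branch, Balance, Type

Account1 ∩ Account2 = {AcctNo, CName, Balance}.
AcctNo, CName → Balance, Type applies, adding Type
Balance → Branch applies, adding Branch
Closure: {AcctNo, CName, Branch, Balance, Type}.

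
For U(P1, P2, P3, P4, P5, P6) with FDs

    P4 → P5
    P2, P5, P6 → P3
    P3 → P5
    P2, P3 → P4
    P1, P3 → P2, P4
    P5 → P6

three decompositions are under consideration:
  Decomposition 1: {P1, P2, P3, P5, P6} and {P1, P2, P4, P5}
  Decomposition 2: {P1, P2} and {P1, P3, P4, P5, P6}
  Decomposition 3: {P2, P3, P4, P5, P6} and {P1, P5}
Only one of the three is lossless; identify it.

Decomposition 1: common = {P1, P2, P5}, closure = {P1, P2, P3, P4, P5, P6} → lossless.
Decomposition 2: common = {P1}, closure = {P1} → lossy.
Decomposition 3: common = {P5}, closure = {P5, P6} → lossy.

Decomposition 1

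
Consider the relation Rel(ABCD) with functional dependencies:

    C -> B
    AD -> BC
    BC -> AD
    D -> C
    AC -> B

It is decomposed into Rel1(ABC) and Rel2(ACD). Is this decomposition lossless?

Common attributes: Rel1 ∩ Rel2 = {AC}.
Closure of {AC}: C → B applies, adding B; BC → AD applies, adding D. So (AC)⁺ = {ABCD}.
This closure contains every attribute of Rel1, so Rel1 ∩ Rel2 → Rel1. The join is lossless.

Yes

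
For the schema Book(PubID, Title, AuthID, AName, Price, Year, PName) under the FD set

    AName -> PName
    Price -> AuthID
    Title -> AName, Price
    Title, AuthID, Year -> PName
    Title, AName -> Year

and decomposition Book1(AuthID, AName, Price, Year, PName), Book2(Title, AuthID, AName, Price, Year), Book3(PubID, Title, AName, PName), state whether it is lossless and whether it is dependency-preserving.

lossless and dependency-preserving

Lossless test (chase): Rows 1 and 2 agree on AName; apply AName→PName and equate their PName entries. Rows 2 and 3 agree on Title; apply Title→AName, Price and equate their AName, Price entries. Rows 2 and 3 agree on Title, AName; apply Title, AName→Year and equate their Year entries. Rows 1 and 3 agree on Price; apply Price→AuthID and equate their AuthID entries. Row 3 is now all distinguished symbols — the join is lossless.
Dependency preservation: Title, AuthID, Year → PName is not contained in any single fragment, but the restricted closure of its left-hand side across the fragments still reaches the right-hand side; the remaining FDs each lie inside some fragment. All dependencies are preserved.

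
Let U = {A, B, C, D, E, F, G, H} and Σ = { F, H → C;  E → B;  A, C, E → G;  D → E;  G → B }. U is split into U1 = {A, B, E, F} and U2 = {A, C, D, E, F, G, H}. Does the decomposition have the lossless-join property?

Common attributes: U1 ∩ U2 = {A, E, F}.
Closure of {A, E, F}: E → B applies, adding B. So (A, E, F)⁺ = {A, B, E, F}.
This closure contains every attribute of U1, so U1 ∩ U2 → U1. The join is lossless.

Yes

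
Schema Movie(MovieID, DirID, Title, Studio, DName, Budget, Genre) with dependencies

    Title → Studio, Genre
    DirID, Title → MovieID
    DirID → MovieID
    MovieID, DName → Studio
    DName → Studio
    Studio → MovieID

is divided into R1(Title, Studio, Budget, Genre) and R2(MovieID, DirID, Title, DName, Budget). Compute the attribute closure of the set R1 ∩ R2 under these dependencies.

R1 ∩ R2 = {Title, Budget}.
Title → Studio, Genre applies, adding Studio, Genre
Studio → MovieID applies, adding MovieID
Closure: {MovieID, Title, Studio, Budget, Genre}.

MovieID, Title, Studio, Budget, Genre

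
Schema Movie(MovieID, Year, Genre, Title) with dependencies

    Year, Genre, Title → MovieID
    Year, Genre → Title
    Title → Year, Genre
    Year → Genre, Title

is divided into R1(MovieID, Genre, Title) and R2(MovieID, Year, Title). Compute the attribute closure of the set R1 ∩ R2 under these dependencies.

MovieID, Year, Genre, Title

R1 ∩ R2 = {MovieID, Title}.
Title → Year, Genre applies, adding Year, Genre
Closure: {MovieID, Year, Genre, Title}.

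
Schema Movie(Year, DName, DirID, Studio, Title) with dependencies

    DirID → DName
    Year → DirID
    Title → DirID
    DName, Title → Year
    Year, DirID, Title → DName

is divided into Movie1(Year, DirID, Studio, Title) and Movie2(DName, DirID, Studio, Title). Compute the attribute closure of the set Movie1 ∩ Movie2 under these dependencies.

Movie1 ∩ Movie2 = {DirID, Studio, Title}.
DirID → DName applies, adding DName
DName, Title → Year applies, adding Year
Closure: {Year, DName, DirID, Studio, Title}.

Year, DName, DirID, Studio, Title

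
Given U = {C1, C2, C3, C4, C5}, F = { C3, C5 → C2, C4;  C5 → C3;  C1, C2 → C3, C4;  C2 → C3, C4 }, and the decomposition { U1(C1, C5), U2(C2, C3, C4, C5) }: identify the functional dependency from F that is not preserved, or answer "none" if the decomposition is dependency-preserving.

none

C3, C5 → C2, C4 lies within U2.
C5 → C3 lies within U2.
C1, C2 → C3, C4: restricted closure across fragments reaches C3, C4.
C2 → C3, C4 lies within U2.
Every dependency is enforceable on the fragments, so the decomposition is dependency-preserving.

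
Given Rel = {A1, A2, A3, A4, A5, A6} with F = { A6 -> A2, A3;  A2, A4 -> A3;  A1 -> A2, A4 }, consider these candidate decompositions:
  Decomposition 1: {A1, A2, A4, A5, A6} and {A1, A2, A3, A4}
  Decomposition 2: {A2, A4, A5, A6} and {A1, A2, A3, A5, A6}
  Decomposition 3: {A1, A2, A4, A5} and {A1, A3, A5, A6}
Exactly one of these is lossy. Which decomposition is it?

Decomposition 1: common = {A1, A2, A4}, closure = {A1, A2, A3, A4} → lossless.
Decomposition 2: common = {A2, A5, A6}, closure = {A2, A3, A5, A6} → lossy.
Decomposition 3: common = {A1, A5}, closure = {A1, A2, A3, A4, A5} → lossless.

Decomposition 2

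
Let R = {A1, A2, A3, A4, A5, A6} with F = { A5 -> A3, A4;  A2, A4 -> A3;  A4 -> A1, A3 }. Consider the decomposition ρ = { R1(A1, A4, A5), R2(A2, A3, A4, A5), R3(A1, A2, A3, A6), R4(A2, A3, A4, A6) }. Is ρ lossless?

No

Chase test. Columns are A1, A2, A3, A4, A5, A6; row i has aⱼ where attribute j ∈ Ri, else bᵢⱼ.
Initial tableau (one row per fragment):
  row 1: a1 b12 b13 a4 a5 b16
  row 2: b21 a2 a3 a4 a5 b26
  row 3: a1 a2 a3 b34 b35 a6
  row 4: b41 a2 a3 a4 b45 a6
Rows 1 and 2 agree on A5; apply A5→A3, A4 and equate their A3, A4 entries.
Rows 1 and 2 agree on A4; apply A4→A1, A3 and equate their A1, A3 entries.
Rows 1 and 4 agree on A4; apply A4→A1, A3 and equate their A1, A3 entries.
No row becomes fully distinguished — the join is lossy.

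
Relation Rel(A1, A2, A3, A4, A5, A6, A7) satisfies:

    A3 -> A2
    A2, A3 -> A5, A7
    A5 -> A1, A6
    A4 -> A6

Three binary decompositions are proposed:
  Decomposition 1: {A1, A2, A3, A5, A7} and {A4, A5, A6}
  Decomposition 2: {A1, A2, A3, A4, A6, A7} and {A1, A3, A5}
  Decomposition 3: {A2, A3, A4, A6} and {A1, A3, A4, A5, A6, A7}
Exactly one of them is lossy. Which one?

Decomposition 1

Decomposition 1: common = {A5}, closure = {A1, A5, A6} → lossy.
Decomposition 2: common = {A1, A3}, closure = {A1, A2, A3, A5, A6, A7} → lossless.
Decomposition 3: common = {A3, A4, A6}, closure = {A1, A2, A3, A4, A5, A6, A7} → lossless.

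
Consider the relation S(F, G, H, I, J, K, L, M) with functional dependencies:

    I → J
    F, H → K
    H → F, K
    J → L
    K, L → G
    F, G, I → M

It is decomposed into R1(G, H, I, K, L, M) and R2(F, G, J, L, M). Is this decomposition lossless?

Common attributes: R1 ∩ R2 = {G, L, M}.
No dependency enlarges {G, L, M}, so (G, L, M)⁺ = {G, L, M}.
The closure contains neither all of R1 = {G, H, I, K, L, M} nor all of R2 = {F, G, J, L, M}, so the common attributes are not a superkey of either fragment. The join is lossy.

No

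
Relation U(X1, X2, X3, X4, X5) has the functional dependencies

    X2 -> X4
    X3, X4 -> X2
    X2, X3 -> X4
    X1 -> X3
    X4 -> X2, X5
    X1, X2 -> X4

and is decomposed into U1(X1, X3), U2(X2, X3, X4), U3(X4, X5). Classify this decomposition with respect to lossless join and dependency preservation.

Lossless test (chase): Rows 2 and 3 agree on X4; apply X4→X2, X5 and equate their X2, X5 entries. No row becomes fully distinguished — the join is lossy.
Dependency preservation: X4 → X2, X5; X1, X2 → X4 are not contained in any single fragment, but the restricted closure of each left-hand side across the fragments still reaches the right-hand side; the remaining FDs each lie inside some fragment. All dependencies are preserved.

lossy but dependency-preserving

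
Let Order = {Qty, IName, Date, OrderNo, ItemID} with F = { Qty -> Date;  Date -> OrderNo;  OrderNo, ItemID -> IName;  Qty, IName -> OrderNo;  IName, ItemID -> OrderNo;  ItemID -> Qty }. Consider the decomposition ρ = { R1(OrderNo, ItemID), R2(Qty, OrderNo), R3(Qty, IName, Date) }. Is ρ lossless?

No

Chase test. Columns are Qty, IName, Date, OrderNo, ItemID; row i has aⱼ where attribute j ∈ Ri, else bᵢⱼ.
Initial tableau (one row per fragment):
  row 1: b11 b12 b13 a4 a5
  row 2: a1 b22 b23 a4 b25
  row 3: a1 a2 a3 b34 b35
Rows 2 and 3 agree on Qty; apply Qty→Date and equate their Date entries.
Rows 2 and 3 agree on Date; apply Date→OrderNo and equate their OrderNo entries.
No row becomes fully distinguished — the join is lossy.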